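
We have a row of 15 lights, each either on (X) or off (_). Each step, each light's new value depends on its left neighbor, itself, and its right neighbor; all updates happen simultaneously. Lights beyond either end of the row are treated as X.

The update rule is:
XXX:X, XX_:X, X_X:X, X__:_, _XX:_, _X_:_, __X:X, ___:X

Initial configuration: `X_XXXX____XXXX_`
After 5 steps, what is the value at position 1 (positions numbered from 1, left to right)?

X

XX_XXX_XXX_XXXX
XXX_XXX_XXX_XXX
XXXX_XXX_XXX_XX
XXXXX_XXX_XXX_X
XXXXXX_XXX_XXX_
position 1 holds X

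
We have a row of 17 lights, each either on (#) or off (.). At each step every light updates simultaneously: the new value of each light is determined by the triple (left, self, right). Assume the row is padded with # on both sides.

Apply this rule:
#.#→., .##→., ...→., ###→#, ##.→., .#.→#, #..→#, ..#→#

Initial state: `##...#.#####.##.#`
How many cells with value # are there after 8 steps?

#.#.##..###......
..#...##.#.#....#
####.#...#.##..#.
###..##.##...###.
##.##.....#.#.#..
#....#...##.#.###
.#..###.#...#..##
.###.#..##.####.#
count of #: 11

11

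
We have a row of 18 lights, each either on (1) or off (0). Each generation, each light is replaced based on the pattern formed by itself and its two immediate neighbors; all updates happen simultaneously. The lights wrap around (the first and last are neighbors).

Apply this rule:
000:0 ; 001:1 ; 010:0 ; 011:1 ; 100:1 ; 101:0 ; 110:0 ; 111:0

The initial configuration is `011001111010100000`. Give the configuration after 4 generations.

010010001010101100

generation 1: 110111000000010000
generation 2: 100100100000101001
generation 3: 011011010001000111
generation 4: 010010001010101100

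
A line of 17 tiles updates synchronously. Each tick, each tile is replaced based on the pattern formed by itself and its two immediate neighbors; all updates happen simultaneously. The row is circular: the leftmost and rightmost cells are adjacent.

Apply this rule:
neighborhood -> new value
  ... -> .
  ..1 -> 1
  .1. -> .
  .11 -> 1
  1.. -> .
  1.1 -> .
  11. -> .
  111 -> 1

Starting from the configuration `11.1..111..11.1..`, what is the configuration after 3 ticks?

tick 1: 1....111..11....1
tick 2: ....111..11....11
tick 3: ...111..11....11.

...111..11....11.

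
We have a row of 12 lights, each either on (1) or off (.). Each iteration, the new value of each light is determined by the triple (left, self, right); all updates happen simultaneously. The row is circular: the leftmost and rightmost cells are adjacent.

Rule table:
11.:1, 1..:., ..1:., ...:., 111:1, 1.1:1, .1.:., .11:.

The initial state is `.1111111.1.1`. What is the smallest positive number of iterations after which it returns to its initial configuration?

1.1111111.1.
.1.1111111.1
1.1.1111111.
.1.1.1111111
1.1.1.111111
11.1.1.11111
111.1.1.1111
1111.1.1.111
11111.1.1.11
111111.1.1.1
1111111.1.1.
.1111111.1.1

12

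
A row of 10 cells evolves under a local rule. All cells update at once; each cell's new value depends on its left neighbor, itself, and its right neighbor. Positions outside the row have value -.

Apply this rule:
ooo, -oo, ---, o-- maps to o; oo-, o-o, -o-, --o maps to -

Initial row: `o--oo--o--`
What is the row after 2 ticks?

-o-o-o--oo
------o-o-

------o-o-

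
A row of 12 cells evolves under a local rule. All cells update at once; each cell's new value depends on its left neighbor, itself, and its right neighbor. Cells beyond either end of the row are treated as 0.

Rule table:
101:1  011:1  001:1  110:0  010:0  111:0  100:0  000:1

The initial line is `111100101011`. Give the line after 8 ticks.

100001010110
001110101100
111001011001
100010110010
001101100100
111011001001
100110010010
001100100100

001100100100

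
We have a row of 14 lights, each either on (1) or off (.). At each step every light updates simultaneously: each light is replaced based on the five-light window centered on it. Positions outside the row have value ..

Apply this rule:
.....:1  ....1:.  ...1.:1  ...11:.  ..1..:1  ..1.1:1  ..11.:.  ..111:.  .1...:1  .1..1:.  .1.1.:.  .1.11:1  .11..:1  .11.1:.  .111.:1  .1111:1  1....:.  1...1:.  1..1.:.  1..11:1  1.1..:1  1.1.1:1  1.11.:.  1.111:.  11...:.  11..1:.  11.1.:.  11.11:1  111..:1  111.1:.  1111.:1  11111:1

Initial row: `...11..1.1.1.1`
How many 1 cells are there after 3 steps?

6

1...1..1.1.1.1
11.11..1.1.1.1
..1.1..1.1.1.1
count of 1: 6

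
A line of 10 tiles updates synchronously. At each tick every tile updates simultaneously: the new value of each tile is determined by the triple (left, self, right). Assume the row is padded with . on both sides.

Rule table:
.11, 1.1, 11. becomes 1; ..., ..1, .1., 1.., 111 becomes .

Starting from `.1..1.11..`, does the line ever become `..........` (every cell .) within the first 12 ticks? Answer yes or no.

.....111..
.....1.1..
......1...
..........
all cells are . at tick 4

yes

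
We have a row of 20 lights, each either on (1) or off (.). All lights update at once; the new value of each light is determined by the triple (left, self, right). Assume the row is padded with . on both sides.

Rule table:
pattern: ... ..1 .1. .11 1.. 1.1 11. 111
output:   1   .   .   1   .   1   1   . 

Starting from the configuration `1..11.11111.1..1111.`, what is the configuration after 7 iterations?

iteration 1: ...1111...11...1..1.
iteration 2: 11.1..1.1.11.1......
iteration 3: 111....1.1111..11111
iteration 4: 1.1.11..11..1..1...1
iteration 5: .1.111..11.......1..
iteration 6: ..11.1..11.11111...1
iteration 7: 1.111...1111...1.1..

1.111...1111...1.1..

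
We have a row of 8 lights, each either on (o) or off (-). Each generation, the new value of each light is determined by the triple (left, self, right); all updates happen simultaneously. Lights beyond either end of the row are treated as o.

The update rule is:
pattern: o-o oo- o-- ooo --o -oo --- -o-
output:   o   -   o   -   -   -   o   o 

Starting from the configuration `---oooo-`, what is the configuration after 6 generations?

oo-----o
--oooo--
o-----o-
-oooo-oo
o----o--
-ooo-oo-

-ooo-oo-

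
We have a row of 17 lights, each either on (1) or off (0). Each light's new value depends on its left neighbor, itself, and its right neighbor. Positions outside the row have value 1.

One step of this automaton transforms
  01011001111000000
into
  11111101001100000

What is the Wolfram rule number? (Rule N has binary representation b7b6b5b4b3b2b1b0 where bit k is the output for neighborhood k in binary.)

position 8: 111 → 0  (bit 7 = 0)
position 4: 110 → 1  (bit 6 = 1)
position 0: 101 → 1  (bit 5 = 1)
position 5: 100 → 1  (bit 4 = 1)
position 3: 011 → 1  (bit 3 = 1)
position 1: 010 → 1  (bit 2 = 1)
position 6: 001 → 0  (bit 1 = 0)
position 12: 000 → 0  (bit 0 = 0)
bits b7..b0 = 01111100 = 124

124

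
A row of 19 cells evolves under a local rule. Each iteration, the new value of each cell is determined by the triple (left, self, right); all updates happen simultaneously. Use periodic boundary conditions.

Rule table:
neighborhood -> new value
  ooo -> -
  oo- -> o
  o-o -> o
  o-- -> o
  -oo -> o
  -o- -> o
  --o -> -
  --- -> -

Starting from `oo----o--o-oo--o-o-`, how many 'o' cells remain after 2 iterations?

9

iteration 1: ooo---oo-ooooo-oooo
iteration 2: --oo--oooo---ooo---
count of o: 9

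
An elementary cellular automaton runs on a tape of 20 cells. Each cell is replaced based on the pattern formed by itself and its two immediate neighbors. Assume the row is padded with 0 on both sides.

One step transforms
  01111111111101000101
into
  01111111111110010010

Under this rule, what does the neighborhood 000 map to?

1

At position 15 the neighborhood is 000; the next row has 1 there.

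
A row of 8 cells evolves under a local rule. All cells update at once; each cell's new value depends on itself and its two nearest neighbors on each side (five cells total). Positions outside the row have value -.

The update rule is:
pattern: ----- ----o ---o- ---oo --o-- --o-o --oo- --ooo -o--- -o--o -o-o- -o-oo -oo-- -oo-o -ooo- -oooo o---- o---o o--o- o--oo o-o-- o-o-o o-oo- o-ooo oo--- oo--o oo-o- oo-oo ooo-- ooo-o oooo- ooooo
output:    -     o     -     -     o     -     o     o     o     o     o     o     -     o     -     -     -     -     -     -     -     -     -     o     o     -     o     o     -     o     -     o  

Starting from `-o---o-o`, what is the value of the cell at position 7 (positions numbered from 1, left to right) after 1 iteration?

o

-oo---o-
position 7 holds o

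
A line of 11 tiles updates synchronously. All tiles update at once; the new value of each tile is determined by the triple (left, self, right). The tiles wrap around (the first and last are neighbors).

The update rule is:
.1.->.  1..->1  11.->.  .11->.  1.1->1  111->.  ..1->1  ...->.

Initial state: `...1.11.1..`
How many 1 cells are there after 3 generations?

5

..1.1..1.1.
.1.1.11.1.1
1.1.1..1.1.
count of 1: 5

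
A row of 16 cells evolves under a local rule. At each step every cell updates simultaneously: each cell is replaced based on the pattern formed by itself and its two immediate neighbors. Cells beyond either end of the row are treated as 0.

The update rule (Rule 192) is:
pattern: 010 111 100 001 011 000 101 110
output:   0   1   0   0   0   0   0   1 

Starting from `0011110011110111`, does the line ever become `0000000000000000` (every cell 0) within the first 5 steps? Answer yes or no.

0001110001110011
0000110000110001
0000010000010000
0000000000000000
all cells are 0 at step 4

yes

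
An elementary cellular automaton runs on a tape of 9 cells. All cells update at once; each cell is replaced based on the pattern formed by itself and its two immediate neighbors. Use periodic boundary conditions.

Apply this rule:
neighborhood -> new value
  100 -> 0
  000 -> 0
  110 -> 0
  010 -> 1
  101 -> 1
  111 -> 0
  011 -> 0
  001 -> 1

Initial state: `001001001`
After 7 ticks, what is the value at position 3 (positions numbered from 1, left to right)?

011011011
100100100
101101101
010010010
110110110
001001001  (repeats tick 0; period 6)
tick 7: 011011011
position 3 holds 1

1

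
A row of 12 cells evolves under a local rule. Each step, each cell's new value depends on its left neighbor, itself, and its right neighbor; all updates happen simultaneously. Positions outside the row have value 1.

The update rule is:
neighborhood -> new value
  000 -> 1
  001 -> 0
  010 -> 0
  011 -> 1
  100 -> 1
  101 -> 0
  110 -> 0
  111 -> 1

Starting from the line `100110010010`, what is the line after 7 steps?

010101001000
000000100110
111110010100
111101000010
111000111000
110110110110
100100100100

100100100100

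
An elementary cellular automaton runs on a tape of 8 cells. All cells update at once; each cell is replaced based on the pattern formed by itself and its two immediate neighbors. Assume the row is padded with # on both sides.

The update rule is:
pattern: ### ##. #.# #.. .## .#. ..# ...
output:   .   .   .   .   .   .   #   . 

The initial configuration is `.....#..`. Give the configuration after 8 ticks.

...#..#.

tick 1: ....#..#
tick 2: ...#..#.
tick 3: ..#..#..
tick 4: .#..#..#
tick 5: ...#..#.  (repeats tick 2; period 3)
tick 8: ...#..#.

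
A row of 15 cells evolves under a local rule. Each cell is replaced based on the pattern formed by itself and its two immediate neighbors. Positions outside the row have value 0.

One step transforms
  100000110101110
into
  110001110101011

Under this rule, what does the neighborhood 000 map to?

At position 2 the neighborhood is 000; the next row has 0 there.

0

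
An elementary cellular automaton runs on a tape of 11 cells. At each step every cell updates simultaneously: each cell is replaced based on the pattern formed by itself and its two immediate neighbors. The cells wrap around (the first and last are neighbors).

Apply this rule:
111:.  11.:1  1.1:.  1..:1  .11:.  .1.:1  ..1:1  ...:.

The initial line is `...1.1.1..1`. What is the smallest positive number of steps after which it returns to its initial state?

17

1.11.1.1111
1..1.1.....
1111.11...1
...1..11.1.
..1111.1.11
11...1.1..1
.11.11.111.
1.1..1...11
1.11111.1..
1.....1.111
11...11....
.11.1.11..1
..1.1..1111
111.111...1
..1...11.1.
.111.1.1.11
...1.1.1..1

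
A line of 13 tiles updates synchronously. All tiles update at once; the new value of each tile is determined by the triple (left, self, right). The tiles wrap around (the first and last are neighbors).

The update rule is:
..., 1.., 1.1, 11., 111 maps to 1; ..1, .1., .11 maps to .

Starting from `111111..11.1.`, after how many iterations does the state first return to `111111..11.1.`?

iteration 1: .111111..11.1
iteration 2: 1.111111..11.
iteration 3: .1.111111..11
iteration 4: 1.1.111111..1
iteration 5: 11.1.111111..
iteration 6: .11.1.111111.
iteration 7: ..11.1.111111
iteration 8: 1..11.1.11111
iteration 9: 11..11.1.1111
iteration 10: 111..11.1.111
iteration 11: 1111..11.1.11
iteration 12: 11111..11.1.1
iteration 13: 111111..11.1.

13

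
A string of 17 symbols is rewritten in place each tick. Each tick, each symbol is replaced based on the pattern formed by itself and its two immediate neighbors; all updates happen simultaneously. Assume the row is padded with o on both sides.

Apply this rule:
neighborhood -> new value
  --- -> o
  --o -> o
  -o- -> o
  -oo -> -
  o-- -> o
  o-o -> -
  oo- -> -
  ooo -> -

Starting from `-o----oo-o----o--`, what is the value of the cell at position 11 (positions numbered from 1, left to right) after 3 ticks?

-ooooo---oooooooo
------ooo--------
oooooo---oooooooo
position 11 holds o

o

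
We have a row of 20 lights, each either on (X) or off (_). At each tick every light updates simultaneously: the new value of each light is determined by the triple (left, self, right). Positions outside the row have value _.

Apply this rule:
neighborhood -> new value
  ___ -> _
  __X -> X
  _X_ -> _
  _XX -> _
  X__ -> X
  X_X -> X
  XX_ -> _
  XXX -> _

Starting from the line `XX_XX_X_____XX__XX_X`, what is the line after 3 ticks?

__X__X_X___X__XX__X_
_X_XX_X_X_X_XX__XX_X
X_X__X_X_X_X__XX__X_

X_X__X_X_X_X__XX__X_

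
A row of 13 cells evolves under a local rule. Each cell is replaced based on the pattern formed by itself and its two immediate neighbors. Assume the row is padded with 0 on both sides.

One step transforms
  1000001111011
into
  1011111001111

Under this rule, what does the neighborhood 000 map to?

At position 2 the neighborhood is 000; the next row has 1 there.

1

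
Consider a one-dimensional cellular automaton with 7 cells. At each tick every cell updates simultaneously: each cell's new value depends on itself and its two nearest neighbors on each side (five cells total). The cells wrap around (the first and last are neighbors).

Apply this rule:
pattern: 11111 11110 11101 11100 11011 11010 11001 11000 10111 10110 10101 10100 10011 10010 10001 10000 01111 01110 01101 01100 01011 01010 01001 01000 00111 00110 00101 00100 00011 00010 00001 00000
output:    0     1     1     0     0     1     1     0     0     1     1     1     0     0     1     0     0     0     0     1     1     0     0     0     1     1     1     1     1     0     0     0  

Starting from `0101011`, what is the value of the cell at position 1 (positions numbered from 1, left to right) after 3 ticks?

1101110
1000010
1000010
position 1 holds 1

1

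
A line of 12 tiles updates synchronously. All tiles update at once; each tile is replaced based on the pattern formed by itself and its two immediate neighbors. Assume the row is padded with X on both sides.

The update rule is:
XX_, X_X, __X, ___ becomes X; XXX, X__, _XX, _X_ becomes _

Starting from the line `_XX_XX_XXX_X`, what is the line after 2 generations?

XX_XX_X_X_XX

X_XX_XX__XX_
XX_XX_X_X_XX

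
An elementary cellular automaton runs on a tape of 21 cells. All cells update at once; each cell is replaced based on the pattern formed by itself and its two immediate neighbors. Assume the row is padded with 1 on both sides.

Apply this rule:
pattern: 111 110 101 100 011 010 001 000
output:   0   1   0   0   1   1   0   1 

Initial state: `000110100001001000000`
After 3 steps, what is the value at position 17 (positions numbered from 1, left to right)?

1

step 1: 010110101101001011110
step 2: 010110101101001010010
step 3: 010110101101001010010
position 17 holds 1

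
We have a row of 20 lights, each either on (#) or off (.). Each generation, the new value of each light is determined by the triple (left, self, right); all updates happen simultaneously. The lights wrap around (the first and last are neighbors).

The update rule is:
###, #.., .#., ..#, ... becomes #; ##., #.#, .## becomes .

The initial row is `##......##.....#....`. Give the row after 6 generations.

##......##.###..###.

generation 1: ..######..##########
generation 2: ##.####.##.########.
generation 3: ....##......######..
generation 4: ####..######.####.##
generation 5: ###.##.####...##...#
generation 6: ##......##.###..###.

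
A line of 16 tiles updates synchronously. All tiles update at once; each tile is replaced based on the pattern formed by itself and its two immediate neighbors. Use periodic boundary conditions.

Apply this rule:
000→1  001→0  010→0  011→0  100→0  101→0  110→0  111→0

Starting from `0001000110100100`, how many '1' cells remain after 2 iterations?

8

1100010000000001
0001000111111100
count of 1: 8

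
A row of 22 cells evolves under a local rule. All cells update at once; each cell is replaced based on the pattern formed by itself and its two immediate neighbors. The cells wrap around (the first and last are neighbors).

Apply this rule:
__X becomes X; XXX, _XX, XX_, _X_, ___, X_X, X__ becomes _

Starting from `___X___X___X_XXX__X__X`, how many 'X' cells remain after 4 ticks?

__X___X___X______X__X_
_X___X___X______X__X__
X___X___X______X__X___
___X___X______X__X___X
count of X: 5

5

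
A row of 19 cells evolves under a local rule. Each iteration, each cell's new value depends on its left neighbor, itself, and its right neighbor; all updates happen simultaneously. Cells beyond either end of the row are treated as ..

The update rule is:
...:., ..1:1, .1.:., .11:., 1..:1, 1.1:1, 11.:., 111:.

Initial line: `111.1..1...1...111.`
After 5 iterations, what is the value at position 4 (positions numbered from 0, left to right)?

.

iteration 1: ...1.11.1.1.1.1...1
iteration 2: ..1.1..1.1.1.1.1.1.
iteration 3: .1.1.11.1.1.1.1.1.1
iteration 4: 1.1.1..1.1.1.1.1.1.
iteration 5: .1.1.11.1.1.1.1.1.1
position 4 holds .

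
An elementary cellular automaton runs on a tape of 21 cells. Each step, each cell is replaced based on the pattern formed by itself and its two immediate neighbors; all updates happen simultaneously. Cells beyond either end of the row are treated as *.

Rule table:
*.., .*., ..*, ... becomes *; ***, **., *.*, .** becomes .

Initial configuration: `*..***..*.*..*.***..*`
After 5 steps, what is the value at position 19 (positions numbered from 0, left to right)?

*

.**...***.****....**.
...***........****...
***...********....***
...***........****...  (repeats step 2; period 2)
step 5: ***...********....***
position 19 holds *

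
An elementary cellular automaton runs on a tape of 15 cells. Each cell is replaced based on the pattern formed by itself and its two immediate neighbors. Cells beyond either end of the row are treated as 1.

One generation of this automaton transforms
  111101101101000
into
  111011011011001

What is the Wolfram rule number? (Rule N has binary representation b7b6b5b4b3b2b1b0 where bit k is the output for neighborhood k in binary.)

position 0: 111 → 1  (bit 7 = 1)
position 3: 110 → 0  (bit 6 = 0)
position 4: 101 → 1  (bit 5 = 1)
position 12: 100 → 0  (bit 4 = 0)
position 5: 011 → 1  (bit 3 = 1)
position 11: 010 → 1  (bit 2 = 1)
position 14: 001 → 1  (bit 1 = 1)
position 13: 000 → 0  (bit 0 = 0)
bits b7..b0 = 10101110 = 174

174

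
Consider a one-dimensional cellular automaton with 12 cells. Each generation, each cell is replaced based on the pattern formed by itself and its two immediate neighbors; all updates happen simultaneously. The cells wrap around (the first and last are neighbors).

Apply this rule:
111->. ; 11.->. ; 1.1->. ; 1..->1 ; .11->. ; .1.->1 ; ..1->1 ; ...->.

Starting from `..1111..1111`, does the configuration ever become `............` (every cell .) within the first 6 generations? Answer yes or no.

11....11....
..1..1..1..1
111111111111
............
all cells are . at generation 4

yes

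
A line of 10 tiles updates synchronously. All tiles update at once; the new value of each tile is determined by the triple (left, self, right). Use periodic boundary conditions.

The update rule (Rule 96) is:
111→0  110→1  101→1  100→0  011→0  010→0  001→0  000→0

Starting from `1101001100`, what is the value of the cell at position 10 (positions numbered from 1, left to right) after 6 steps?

0110000100
0010000000
0000000000
0000000000  (fixed point — unchanged through step 6)
position 10 holds 0

0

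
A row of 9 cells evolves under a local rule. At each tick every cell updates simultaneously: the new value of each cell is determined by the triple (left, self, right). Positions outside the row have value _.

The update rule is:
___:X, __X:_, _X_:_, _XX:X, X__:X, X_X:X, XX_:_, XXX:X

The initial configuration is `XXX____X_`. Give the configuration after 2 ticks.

X_XXX_X__

XX_XXX__X
X_XXX_X__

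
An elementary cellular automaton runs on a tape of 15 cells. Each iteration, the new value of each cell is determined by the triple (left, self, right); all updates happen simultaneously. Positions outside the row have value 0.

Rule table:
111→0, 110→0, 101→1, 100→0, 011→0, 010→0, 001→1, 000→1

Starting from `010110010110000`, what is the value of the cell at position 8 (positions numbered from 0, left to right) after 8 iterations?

0

101000101000111
010011010011000
100100100100011
001001001001100
110010010010001
000100100100110
111001001001000
000010010010011
position 8 holds 0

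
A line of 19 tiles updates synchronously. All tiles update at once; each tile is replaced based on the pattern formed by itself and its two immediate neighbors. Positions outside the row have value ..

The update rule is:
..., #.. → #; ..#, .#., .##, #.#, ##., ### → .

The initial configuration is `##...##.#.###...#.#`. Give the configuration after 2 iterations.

#...########...####

..##.........##....
#...########...####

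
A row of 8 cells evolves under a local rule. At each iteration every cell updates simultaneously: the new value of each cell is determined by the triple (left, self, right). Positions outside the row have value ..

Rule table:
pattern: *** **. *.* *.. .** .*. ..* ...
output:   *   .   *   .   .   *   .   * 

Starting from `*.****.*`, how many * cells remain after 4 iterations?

6

**.**.**
..*..*..
*.*..*.*
***..***
count of *: 6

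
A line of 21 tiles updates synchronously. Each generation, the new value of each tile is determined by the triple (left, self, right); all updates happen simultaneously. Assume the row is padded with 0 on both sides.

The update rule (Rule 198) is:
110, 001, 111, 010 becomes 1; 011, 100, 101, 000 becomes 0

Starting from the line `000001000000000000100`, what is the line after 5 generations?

000011000000000001100
000101000000000010100
001101000000000110100
010101000000001010100
110101000000011010100

110101000000011010100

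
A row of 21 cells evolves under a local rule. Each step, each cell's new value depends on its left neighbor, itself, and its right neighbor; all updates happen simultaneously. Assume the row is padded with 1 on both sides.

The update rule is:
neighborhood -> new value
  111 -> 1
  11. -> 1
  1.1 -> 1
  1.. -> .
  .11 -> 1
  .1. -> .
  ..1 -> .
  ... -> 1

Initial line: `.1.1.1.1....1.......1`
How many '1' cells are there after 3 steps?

1.1.1.1..11...11111.1
11.1.1...11.1.1111111
111.1..1.111.11111111
count of 1: 16

16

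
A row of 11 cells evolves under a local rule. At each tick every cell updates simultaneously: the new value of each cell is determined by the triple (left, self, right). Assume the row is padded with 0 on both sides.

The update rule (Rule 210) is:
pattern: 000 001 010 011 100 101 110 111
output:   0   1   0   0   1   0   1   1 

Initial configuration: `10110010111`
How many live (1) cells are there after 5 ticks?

00011100011
00101110101
01000110000
10101011000
00000001100
count of 1: 2

2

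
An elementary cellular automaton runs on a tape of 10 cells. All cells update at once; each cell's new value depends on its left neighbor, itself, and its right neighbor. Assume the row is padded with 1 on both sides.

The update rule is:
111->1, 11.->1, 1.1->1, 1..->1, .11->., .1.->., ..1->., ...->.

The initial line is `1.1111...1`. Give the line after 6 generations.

1111111.11

11.1111...
111.1111..
1111.1111.
11111.1111
111111.111
1111111.11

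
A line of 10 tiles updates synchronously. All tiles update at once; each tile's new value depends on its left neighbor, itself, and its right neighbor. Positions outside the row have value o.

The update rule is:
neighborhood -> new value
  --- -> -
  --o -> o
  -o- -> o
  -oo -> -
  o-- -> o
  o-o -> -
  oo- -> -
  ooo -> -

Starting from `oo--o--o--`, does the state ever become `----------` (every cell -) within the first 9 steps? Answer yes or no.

no

--oooooooo
oo--------
--o------o
oooo----o-
----o--oo-
o--oooo---
-oo----o-o
---o--oo--
o-oooo--oo
step 9 is o-oooo--oo, still not uniform -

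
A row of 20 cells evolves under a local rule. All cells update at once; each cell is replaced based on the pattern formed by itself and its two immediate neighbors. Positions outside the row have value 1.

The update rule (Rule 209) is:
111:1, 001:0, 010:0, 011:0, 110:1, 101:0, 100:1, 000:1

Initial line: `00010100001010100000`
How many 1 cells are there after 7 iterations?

17

11000011100000011110
11111001111111001110
11111100111111100110
11111110011111110010
11111111001111111000
11111111100111111110
11111111110011111110
count of 1: 17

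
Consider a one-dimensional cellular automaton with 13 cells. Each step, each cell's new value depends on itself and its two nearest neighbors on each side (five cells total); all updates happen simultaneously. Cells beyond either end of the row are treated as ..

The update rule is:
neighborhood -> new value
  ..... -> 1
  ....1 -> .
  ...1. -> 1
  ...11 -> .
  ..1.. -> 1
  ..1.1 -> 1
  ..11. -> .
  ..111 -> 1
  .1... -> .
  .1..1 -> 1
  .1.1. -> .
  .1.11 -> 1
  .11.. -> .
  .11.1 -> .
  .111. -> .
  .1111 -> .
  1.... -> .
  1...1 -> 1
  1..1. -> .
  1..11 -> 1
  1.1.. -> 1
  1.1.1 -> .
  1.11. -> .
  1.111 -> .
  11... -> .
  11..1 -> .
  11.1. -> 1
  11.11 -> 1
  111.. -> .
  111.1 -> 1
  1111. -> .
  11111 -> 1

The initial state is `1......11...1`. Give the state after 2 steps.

step 1: 1..11.....111
step 2: 111....1..1..

111....1..1..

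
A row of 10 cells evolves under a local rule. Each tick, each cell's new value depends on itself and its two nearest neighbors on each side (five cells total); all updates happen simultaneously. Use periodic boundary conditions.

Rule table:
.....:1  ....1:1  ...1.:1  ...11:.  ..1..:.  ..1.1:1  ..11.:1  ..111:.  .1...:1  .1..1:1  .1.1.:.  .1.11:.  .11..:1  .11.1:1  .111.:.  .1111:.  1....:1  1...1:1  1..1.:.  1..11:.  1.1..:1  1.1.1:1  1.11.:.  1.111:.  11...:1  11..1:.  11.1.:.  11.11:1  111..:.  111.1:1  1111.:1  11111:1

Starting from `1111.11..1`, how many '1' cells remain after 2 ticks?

6

.1111.1...
...11.1111
count of 1: 6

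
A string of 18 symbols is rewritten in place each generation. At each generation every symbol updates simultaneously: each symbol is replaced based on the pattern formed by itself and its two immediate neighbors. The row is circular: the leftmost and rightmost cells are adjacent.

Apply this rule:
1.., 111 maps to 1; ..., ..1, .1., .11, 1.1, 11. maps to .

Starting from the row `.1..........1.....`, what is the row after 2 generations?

..1..........1....
...1..........1...

...1..........1...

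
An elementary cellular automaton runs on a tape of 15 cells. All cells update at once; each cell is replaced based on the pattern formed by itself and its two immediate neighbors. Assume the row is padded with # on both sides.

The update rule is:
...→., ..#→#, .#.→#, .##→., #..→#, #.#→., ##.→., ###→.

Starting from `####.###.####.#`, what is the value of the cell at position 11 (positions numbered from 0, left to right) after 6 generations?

#

...............
#.............#
.#...........#.
.##.........##.
...#.......#...
#.###.....###.#
position 11 holds #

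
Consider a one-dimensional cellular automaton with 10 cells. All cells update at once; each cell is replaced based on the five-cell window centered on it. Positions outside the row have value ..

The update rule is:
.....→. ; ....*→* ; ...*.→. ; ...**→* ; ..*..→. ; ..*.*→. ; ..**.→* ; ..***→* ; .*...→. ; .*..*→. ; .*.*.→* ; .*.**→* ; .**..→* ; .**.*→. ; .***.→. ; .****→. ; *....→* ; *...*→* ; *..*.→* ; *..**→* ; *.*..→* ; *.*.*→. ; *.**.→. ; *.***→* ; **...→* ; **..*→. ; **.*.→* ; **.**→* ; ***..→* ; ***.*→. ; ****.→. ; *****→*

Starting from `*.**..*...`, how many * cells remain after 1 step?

4

.*.*.*..*.
count of *: 4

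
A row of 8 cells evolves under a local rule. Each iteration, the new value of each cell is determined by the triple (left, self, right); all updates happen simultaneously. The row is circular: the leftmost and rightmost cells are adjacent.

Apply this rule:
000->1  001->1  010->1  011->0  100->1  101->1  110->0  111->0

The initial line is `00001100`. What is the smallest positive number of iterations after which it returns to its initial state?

11110011
00001100

2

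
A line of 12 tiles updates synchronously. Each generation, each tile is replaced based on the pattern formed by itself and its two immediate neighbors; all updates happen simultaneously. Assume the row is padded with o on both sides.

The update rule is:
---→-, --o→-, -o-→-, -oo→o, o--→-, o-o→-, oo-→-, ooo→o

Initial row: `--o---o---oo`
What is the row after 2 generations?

generation 1: ----------oo
generation 2: ----------oo

----------oo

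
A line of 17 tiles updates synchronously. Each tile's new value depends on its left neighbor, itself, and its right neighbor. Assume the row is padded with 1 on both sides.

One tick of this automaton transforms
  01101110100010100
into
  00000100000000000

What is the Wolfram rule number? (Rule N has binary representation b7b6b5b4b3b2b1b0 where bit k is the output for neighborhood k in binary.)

position 5: 111 → 1  (bit 7 = 1)
position 2: 110 → 0  (bit 6 = 0)
position 0: 101 → 0  (bit 5 = 0)
position 9: 100 → 0  (bit 4 = 0)
position 1: 011 → 0  (bit 3 = 0)
position 8: 010 → 0  (bit 2 = 0)
position 11: 001 → 0  (bit 1 = 0)
position 10: 000 → 0  (bit 0 = 0)
bits b7..b0 = 10000000 = 128

128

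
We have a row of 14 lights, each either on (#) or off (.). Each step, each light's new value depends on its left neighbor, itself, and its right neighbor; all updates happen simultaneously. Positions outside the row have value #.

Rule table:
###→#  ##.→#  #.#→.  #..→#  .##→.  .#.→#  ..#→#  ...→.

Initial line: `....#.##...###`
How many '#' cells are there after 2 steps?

#..##..##.#.##
###.###.#.#..#
count of #: 9

9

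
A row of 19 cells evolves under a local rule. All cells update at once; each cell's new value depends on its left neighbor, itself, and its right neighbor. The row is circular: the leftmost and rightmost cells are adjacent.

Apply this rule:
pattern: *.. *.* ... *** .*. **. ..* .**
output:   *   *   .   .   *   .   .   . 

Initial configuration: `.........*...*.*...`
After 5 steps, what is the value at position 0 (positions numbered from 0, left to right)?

.........**..****..
...........*.....*.
...........**....**
*............*.....
**...........**....
position 0 holds *

*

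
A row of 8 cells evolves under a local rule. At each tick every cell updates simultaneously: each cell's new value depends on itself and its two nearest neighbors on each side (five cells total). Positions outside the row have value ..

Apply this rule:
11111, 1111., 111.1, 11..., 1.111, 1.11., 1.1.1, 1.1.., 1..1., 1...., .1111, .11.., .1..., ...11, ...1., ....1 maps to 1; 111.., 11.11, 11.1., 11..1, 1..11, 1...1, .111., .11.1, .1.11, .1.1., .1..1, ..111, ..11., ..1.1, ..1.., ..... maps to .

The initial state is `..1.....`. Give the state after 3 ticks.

.11.11.1

11.11...
...1111.
.11.11.1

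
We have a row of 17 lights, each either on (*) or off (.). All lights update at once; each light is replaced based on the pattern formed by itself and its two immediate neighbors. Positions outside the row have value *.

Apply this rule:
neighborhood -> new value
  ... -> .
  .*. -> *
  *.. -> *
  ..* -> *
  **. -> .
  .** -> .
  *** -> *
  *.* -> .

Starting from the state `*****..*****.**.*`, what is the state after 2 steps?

***......*.*....*

****.**.***......
***......*.*....*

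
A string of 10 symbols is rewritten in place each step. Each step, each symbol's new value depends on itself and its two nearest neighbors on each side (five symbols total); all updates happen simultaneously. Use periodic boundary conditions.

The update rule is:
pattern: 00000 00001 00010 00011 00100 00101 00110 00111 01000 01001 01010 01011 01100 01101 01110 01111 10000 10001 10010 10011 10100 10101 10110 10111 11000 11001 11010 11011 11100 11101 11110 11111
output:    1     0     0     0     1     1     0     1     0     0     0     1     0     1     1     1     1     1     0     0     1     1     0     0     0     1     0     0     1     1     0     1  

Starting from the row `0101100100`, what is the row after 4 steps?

step 1: 0110010101
step 2: 1001010101
step 3: 0101010110
step 4: 0101011001

0101011001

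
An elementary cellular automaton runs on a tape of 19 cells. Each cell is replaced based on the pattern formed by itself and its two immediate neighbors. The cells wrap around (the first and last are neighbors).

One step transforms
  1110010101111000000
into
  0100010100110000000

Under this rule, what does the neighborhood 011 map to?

0

At position 0 the neighborhood is 011; the next row has 0 there.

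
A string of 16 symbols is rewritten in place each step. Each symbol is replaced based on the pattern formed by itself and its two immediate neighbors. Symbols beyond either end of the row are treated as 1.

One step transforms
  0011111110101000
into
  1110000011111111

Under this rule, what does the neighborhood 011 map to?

1

At position 2 the neighborhood is 011; the next row has 1 there.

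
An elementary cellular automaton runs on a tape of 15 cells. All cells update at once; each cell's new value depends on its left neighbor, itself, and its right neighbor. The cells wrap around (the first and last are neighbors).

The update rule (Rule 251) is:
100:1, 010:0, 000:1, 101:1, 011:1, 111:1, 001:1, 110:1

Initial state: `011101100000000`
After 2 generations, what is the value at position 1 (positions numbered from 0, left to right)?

111111111111111
111111111111111
position 1 holds 1

1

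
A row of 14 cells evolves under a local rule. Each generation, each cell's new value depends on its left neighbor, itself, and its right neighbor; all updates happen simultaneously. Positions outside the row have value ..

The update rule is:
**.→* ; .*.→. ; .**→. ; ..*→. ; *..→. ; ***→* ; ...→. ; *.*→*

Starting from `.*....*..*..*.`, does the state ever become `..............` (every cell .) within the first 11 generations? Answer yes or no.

yes

..............
all cells are . at generation 1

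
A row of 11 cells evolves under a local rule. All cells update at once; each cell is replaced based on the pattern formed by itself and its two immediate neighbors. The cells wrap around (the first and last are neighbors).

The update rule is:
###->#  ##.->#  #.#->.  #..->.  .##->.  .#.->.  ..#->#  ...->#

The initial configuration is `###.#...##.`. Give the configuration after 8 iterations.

.#.#...###.

iteration 1: .##...##.#.
iteration 2: #.#.##.#...
iteration 3: .....#...##
iteration 4: .####..##.#
iteration 5: ..###.#.#..
iteration 6: ##.##.....#
iteration 7: ##..#.####.
iteration 8: .#.#...###.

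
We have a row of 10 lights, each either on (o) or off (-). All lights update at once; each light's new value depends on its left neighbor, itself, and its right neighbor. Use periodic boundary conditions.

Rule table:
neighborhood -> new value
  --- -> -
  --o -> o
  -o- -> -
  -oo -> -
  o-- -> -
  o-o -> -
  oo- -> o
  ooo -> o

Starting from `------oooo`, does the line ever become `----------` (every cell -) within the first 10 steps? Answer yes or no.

step 1: -----o-ooo
step 2: ----o---oo
step 3: ---o---o-o
step 4: --o---o---
step 5: -o---o----
step 6: o---o-----
step 7: ---o-----o
step 8: --o-----o-
step 9: -o-----o--
step 10: o-----o---
step 10 is o-----o---, still not uniform -

no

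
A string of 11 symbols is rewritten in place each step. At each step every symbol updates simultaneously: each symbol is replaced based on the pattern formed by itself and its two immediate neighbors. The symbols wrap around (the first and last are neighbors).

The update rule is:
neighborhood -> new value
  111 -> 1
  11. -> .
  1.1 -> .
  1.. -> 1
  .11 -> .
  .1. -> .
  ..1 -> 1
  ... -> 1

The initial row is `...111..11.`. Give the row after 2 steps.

111.1.11..1
11......11.

11......11.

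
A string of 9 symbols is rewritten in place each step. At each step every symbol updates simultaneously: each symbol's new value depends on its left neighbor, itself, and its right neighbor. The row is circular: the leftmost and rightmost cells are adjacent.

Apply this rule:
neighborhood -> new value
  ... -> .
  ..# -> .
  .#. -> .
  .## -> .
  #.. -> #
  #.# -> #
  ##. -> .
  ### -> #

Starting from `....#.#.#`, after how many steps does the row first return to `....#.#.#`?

#....#.#.
.#....#.#
#.#....#.
.#.#....#
#.#.#....
.#.#.#...
..#.#.#..
...#.#.#.
....#.#.#

9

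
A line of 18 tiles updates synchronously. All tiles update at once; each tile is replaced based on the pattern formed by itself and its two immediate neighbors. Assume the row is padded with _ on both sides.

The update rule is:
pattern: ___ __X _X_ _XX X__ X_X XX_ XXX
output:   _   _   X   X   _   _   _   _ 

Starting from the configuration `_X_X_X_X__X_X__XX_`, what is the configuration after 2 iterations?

_X_X_X_X__X_X__X__
_X_X_X_X__X_X__X__

_X_X_X_X__X_X__X__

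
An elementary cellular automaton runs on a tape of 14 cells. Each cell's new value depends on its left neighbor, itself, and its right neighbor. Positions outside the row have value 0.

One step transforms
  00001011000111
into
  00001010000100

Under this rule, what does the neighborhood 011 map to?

1

At position 6 the neighborhood is 011; the next row has 1 there.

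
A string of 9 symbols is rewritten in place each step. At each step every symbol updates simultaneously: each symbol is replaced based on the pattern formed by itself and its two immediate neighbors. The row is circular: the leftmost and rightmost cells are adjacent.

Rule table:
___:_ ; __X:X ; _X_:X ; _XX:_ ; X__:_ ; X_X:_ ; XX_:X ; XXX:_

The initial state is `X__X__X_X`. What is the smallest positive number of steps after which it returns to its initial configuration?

X_XX_XX__
X__X__X_X

2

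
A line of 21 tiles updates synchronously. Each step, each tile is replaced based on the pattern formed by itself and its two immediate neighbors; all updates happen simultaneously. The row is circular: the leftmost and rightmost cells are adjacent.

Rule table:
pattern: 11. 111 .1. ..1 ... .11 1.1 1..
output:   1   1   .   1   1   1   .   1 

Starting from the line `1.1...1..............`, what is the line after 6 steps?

step 1: ...111.11111111111111
step 2: 111111.11111111111111
step 3: 111111.11111111111111  (fixed point — unchanged through step 6)

111111.11111111111111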